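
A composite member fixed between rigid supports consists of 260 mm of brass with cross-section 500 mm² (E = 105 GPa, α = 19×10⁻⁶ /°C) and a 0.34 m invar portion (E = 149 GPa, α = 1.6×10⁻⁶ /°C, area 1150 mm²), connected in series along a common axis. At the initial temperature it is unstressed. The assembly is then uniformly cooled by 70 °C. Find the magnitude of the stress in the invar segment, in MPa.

σ ≈ 48.1 MPa (tensile)

Free thermal contraction of the whole bar: Σ αᵢΔT Lᵢ = 19×10⁻⁶×70×260 + 1.6×10⁻⁶×70×340 = 0.3839 mm.
The rigid supports impose zero overall length change; the single axial force P common to all segments must satisfy P Σ Lᵢ/(AᵢEᵢ) = δ_free.
The series flexibility is Σ Lᵢ/(AᵢEᵢ) = 260/(500×105×10³) + 340/(1150×149×10³) = 6.937×10⁻⁶ mm/N.
Hence P = δ_free / Σ(L/AE) = 0.3839/6.937×10⁻⁶ = 55.34 kN (tensile).
σ_{invar} = P / A = 55340 / 1150 = 48.12 MPa.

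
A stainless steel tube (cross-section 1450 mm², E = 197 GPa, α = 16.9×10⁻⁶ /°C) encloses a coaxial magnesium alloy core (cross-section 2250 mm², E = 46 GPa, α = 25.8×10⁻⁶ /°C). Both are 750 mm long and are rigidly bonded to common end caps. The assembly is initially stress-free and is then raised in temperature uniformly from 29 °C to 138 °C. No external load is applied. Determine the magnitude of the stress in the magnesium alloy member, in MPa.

The magnesium alloy has the larger α, so on heating it would change length more than the stainless steel if both were free. The rigid plates force a common final length, so the magnesium alloy is put into compression and the stainless steel into tension, with equal and opposite forces P (no external load).
Compatibility of the two members (thermal + elastic change equal): (α₁ − α₂)ΔT = P·[1/(A₁E₁) + 1/(A₂E₂)].
|α₁ − α₂|·ΔT = 8.9×10⁻⁶ × 109 = 0.0009701.
1/(A₁E₁) + 1/(A₂E₂) = 1/(1450×197×10³) + 1/(2250×46×10³) = 1.316×10⁻⁸ N⁻¹.
P = 0.0009701 / 1.316×10⁻⁸ = 73700 N = 73.7 kN.
σ_{magnesium alloy} = P/A₂ = 73700/2250 = 32.76 MPa, compressive.

σ ≈ 32.8 MPa (compressive)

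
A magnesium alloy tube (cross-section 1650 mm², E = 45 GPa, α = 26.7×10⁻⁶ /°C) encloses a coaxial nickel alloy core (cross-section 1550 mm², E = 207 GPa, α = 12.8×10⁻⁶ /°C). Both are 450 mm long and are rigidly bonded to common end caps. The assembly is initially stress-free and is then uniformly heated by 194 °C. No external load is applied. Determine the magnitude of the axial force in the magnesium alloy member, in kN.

P ≈ 163 kN (compressive in the magnesium alloy)

Both members must finish at the same length. With the larger α, the magnesium alloy tends to over-expand; the plates restrain it, putting the magnesium alloy in compression and the nickel alloy in tension. With no external load the two internal forces are equal and opposite, magnitude P.
Compatibility of the two members (thermal + elastic change equal): (α₁ − α₂)ΔT = P·[1/(A₁E₁) + 1/(A₂E₂)].
|α₁ − α₂|·ΔT = 13.9×10⁻⁶ × 194 = 0.002697.
1/(A₁E₁) + 1/(A₂E₂) = 1/(1650×45×10³) + 1/(1550×207×10³) = 1.658×10⁻⁸ N⁻¹.
P = 0.002697 / 1.658×10⁻⁸ = 162600 N = 162.6 kN.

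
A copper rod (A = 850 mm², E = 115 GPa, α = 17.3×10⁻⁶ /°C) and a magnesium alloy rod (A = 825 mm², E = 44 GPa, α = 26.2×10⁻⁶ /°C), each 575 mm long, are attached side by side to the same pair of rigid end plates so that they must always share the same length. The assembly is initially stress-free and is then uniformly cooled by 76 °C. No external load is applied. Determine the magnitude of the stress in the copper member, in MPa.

The magnesium alloy has the larger α, so on cooling it would change length more than the copper if both were free. The rigid plates force a common final length, so the magnesium alloy is put into tension and the copper into compression, with equal and opposite forces P (no external load).
Setting the final lengths equal and cancelling L: (α₁ − α₂)ΔT = P/(A₁E₁) + P/(A₂E₂).
|α₁ − α₂|·ΔT = 8.9×10⁻⁶ × 76 = 0.0006764.
1/(A₁E₁) + 1/(A₂E₂) = 1/(850×115×10³) + 1/(825×44×10³) = 3.778×10⁻⁸ N⁻¹.
So P = 0.0006764 / 3.778×10⁻⁸ = 17.9 kN.
σ_{copper} = P/A₁ = 17900/850 = 21.06 MPa, compressive.

σ ≈ 21.1 MPa (compressive)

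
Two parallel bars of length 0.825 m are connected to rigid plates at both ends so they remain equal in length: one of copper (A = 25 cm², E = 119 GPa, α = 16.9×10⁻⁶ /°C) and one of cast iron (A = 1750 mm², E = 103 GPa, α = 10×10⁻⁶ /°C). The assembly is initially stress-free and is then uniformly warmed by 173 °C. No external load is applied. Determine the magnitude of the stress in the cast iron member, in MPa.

σ ≈ 76.6 MPa (tensile)

The copper has the larger α, so on heating it would change length more than the cast iron if both were free. The rigid plates force a common final length, so the copper is put into compression and the cast iron into tension, with equal and opposite forces P (no external load).
Equating the net (thermal + elastic) strains gives |α₁ − α₂|·ΔT = P·[1/(A₁E₁) + 1/(A₂E₂)].
|α₁ − α₂|·ΔT = 6.9×10⁻⁶ × 173 = 0.001194.
1/(A₁E₁) + 1/(A₂E₂) = 1/(2500×119×10³) + 1/(1750×103×10³) = 8.909×10⁻⁹ N⁻¹.
So P = 0.001194 / 8.909×10⁻⁹ = 134 kN.
σ_{cast iron} = P/A₂ = 134000/1750 = 76.56 MPa, tensile.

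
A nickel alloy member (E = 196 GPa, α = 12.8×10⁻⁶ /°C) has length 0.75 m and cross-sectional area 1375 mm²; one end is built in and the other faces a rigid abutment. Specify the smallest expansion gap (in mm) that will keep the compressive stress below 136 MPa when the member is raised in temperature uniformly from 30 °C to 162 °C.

g ≈ 0.747 mm

Free expansion if unrestrained: δ_free = αΔT L = 12.8×10⁻⁶ × 132 × 750 = 1.267 mm.
A stress of 136 MPa corresponds to the wall pushing the member back by σL/E = 136×750/(196×10³) = 0.5204 mm.
The gap must absorb the remainder: g_min = 1.267 − 0.5204 = 0.7468 mm.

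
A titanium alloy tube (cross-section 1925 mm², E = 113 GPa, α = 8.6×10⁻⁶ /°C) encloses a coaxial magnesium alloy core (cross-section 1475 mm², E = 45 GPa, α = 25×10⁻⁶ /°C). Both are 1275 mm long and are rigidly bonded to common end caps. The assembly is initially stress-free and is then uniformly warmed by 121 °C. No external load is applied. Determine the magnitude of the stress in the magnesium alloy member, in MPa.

Both members must finish at the same length. With the larger α, the magnesium alloy tends to over-expand; the plates restrain it, putting the magnesium alloy in compression and the titanium alloy in tension. With no external load the two internal forces are equal and opposite, magnitude P.
Setting the final lengths equal and cancelling L: (α₁ − α₂)ΔT = P/(A₁E₁) + P/(A₂E₂).
|α₁ − α₂|·ΔT = 16.4×10⁻⁶ × 121 = 0.001984.
1/(A₁E₁) + 1/(A₂E₂) = 1/(1925×113×10³) + 1/(1475×45×10³) = 1.966×10⁻⁸ N⁻¹.
So P = 0.001984 / 1.966×10⁻⁸ = 100.9 kN.
σ_{magnesium alloy} = P/A₂ = 100900/1475 = 68.42 MPa, compressive.

σ ≈ 68.4 MPa (compressive)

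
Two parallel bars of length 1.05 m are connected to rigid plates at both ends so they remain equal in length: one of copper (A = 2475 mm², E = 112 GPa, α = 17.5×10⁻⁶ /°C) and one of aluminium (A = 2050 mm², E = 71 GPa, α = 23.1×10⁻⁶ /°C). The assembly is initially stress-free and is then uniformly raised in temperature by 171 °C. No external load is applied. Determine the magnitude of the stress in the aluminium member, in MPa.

The aluminium has the larger α, so on heating it would change length more than the copper if both were free. The rigid plates force a common final length, so the aluminium is put into compression and the copper into tension, with equal and opposite forces P (no external load).
Setting the final lengths equal and cancelling L: (α₁ − α₂)ΔT = P/(A₁E₁) + P/(A₂E₂).
|α₁ − α₂|·ΔT = 5.6×10⁻⁶ × 171 = 0.0009576.
1/(A₁E₁) + 1/(A₂E₂) = 1/(2475×112×10³) + 1/(2050×71×10³) = 1.048×10⁻⁸ N⁻¹.
So P = 0.0009576 / 1.048×10⁻⁸ = 91.39 kN.
σ_{aluminium} = P/A₂ = 91390/2050 = 44.58 MPa, compressive.

σ ≈ 44.6 MPa (compressive)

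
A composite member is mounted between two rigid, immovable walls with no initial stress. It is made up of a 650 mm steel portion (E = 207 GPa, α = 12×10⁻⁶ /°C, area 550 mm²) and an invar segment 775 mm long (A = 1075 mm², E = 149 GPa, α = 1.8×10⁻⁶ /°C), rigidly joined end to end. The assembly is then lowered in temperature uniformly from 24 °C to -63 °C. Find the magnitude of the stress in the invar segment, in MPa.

With the walls removed the bar would change length by δ_free = Σ αᵢΔT Lᵢ = 12×10⁻⁶×87×650 + 1.8×10⁻⁶×87×775 = 0.8 mm.
Since the ends are fixed, an axial force P builds up, equal in every segment, with P · Σ Lᵢ/(AᵢEᵢ) = δ_free.
Σ Lᵢ/(AᵢEᵢ) = 650/(550×207×10³) + 775/(1075×149×10³) = 1.055×10⁻⁵ mm/N.
Hence P = δ_free / Σ(L/AE) = 0.8/1.055×10⁻⁵ = 75.84 kN (tensile).
σ_{invar} = P / A = 75840 / 1075 = 70.55 MPa.

σ ≈ 70.6 MPa (tensile)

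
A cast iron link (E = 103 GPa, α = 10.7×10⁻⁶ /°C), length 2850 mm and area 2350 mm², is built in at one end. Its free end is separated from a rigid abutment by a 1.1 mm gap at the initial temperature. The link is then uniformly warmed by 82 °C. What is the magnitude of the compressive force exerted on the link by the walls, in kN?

P ≈ 119 kN

Free thermal elongation = αΔT L = 10.7×10⁻⁶ × 82 × 2850 = 2.501 mm.
This exceeds the 1.1 mm gap, so the wall pushes back. The portion of expansion that must be recovered elastically is δ_free − gap = 2.501 − 1.1 = 1.401 mm.
That suppressed elongation corresponds to σ = E·Δ/L = 103×10³ × 1.401/2850 = 50.62 MPa.
P = σA = 50.62 × 2350 = 119 kN.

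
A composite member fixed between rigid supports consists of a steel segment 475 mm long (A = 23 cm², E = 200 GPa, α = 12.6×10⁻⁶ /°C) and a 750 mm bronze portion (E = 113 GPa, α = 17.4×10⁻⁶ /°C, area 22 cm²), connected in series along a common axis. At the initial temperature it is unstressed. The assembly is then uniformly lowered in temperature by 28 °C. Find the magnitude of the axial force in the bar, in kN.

P ≈ 132 kN (tensile)

If the supports were absent, the total length change would be Σ αᵢΔT Lᵢ = 12.6×10⁻⁶×28×475 + 17.4×10⁻⁶×28×750 = 0.533 mm.
Since the ends are fixed, an axial force P builds up, equal in every segment, with P · Σ Lᵢ/(AᵢEᵢ) = δ_free.
Σ Lᵢ/(AᵢEᵢ) = 475/(2300×200×10³) + 750/(2200×113×10³) = 4.05×10⁻⁶ mm/N.
Hence P = δ_free / Σ(L/AE) = 0.533/4.05×10⁻⁶ = 131.6 kN (tensile).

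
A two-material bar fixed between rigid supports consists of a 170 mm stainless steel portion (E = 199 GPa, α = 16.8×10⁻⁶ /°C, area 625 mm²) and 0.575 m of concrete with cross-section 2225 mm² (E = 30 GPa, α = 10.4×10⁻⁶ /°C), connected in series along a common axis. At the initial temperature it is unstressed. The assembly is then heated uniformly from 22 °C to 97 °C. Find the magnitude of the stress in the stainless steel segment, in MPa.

With the walls removed the bar would change length by δ_free = Σ αᵢΔT Lᵢ = 16.8×10⁻⁶×75×170 + 10.4×10⁻⁶×75×575 = 0.6627 mm.
Since the ends are fixed, an axial force P builds up, equal in every segment, with P · Σ Lᵢ/(AᵢEᵢ) = δ_free.
Σ Lᵢ/(AᵢEᵢ) = 170/(625×199×10³) + 575/(2225×30×10³) = 9.981×10⁻⁶ mm/N.
Hence P = δ_free / Σ(L/AE) = 0.6627/9.981×10⁻⁶ = 66.4 kN (compressive).
σ_{stainless steel} = P / A = 66400 / 625 = 106.2 MPa.

σ ≈ 106 MPa (compressive)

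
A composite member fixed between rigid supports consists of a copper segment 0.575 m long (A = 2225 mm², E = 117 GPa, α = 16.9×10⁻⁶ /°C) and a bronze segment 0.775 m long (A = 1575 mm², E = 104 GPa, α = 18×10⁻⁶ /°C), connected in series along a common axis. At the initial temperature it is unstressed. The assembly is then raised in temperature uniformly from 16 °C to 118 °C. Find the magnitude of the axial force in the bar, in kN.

P ≈ 348 kN (compressive)

If the supports were absent, the total length change would be Σ αᵢΔT Lᵢ = 16.9×10⁻⁶×102×575 + 18×10⁻⁶×102×775 = 2.414 mm.
Since the ends are fixed, an axial force P builds up, equal in every segment, with P · Σ Lᵢ/(AᵢEᵢ) = δ_free.
Σ Lᵢ/(AᵢEᵢ) = 575/(2225×117×10³) + 775/(1575×104×10³) = 6.94×10⁻⁶ mm/N.
So P = 2.414 / 6.94×10⁻⁶ = 347.8 kN, compressive.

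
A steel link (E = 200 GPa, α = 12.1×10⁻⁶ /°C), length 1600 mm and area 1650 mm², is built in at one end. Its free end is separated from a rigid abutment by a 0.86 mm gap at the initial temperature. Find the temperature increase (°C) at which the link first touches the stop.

Contact occurs when the free expansion equals the gap: αΔT L = 0.86 mm.
So ΔT = g/(αL) = 0.86/(12.1×10⁻⁶ × 1600) = 44.42 °C.

ΔT ≈ 44.4 °C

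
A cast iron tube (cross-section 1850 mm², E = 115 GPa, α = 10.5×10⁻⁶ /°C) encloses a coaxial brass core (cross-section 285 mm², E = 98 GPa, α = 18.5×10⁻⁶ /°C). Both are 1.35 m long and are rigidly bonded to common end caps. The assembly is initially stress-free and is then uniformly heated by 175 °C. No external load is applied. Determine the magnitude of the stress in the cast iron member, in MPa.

σ ≈ 18.7 MPa (tensile)

Both members must finish at the same length. With the larger α, the brass tends to over-expand; the plates restrain it, putting the brass in compression and the cast iron in tension. With no external load the two internal forces are equal and opposite, magnitude P.
Equating the net (thermal + elastic) strains gives |α₁ − α₂|·ΔT = P·[1/(A₁E₁) + 1/(A₂E₂)].
|α₁ − α₂|·ΔT = 8×10⁻⁶ × 175 = 0.0014.
1/(A₁E₁) + 1/(A₂E₂) = 1/(1850×115×10³) + 1/(285×98×10³) = 4.05×10⁻⁸ N⁻¹.
So P = 0.0014 / 4.05×10⁻⁸ = 34.56 kN.
σ_{cast iron} = P/A₁ = 34560/1850 = 18.68 MPa, tensile.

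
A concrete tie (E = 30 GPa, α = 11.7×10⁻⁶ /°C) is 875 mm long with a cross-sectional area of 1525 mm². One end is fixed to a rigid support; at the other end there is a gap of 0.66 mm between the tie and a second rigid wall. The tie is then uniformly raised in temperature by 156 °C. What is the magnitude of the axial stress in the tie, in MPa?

If the wall were absent the tie would grow by αΔT L = 11.7×10⁻⁶ × 156 × 875 = 1.597 mm.
After closing the 0.66 mm clearance, 1.597 − 0.66 = 0.937 mm of expansion remains to be suppressed by the wall.
That suppressed elongation corresponds to σ = E·Δ/L = 30×10³ × 0.937/875 = 32.13 MPa.

σ ≈ 32.1 MPa (compressive)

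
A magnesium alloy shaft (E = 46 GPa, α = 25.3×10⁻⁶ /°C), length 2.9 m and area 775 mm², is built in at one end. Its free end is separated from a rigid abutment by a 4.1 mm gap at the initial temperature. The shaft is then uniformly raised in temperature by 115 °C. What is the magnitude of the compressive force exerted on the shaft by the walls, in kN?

P ≈ 53.3 kN

Free thermal elongation = αΔT L = 25.3×10⁻⁶ × 115 × 2900 = 8.438 mm.
After closing the 4.1 mm clearance, 8.438 − 4.1 = 4.338 mm of expansion remains to be suppressed by the wall.
So σ = E(δ_free − g)/L = 46×10³ × 4.338/2900 = 68.8 MPa.
P = σA = 68.8 × 775 = 53.32 kN.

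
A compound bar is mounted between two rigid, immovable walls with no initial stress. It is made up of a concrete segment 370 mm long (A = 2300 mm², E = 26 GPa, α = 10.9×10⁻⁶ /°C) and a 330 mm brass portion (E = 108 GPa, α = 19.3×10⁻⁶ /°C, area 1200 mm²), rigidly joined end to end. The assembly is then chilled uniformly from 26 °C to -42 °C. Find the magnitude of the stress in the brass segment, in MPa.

Free thermal contraction of the whole bar: Σ αᵢΔT Lᵢ = 10.9×10⁻⁶×68×370 + 19.3×10⁻⁶×68×330 = 0.7073 mm.
Since the ends are fixed, an axial force P builds up, equal in every segment, with P · Σ Lᵢ/(AᵢEᵢ) = δ_free.
Σ Lᵢ/(AᵢEᵢ) = 370/(2300×26×10³) + 330/(1200×108×10³) = 8.734×10⁻⁶ mm/N.
Hence P = δ_free / Σ(L/AE) = 0.7073/8.734×10⁻⁶ = 80.99 kN (tensile).
σ_{brass} = P / A = 80990 / 1200 = 67.49 MPa.

σ ≈ 67.5 MPa (tensile)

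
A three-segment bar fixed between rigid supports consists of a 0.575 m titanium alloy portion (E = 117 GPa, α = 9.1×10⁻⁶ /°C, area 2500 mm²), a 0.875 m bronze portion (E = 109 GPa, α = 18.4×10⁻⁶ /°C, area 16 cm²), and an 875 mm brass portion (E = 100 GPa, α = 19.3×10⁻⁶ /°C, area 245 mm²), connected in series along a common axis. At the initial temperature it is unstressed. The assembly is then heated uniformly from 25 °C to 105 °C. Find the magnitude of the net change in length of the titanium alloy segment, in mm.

|ΔL| ≈ 0.278 mm

If the supports were absent, the total length change would be Σ αᵢΔT Lᵢ = 9.1×10⁻⁶×80×575 + 18.4×10⁻⁶×80×875 + 19.3×10⁻⁶×80×875 = 3.058 mm.
Since the ends are fixed, an axial force P builds up, equal in every segment, with P · Σ Lᵢ/(AᵢEᵢ) = δ_free.
The series flexibility is Σ Lᵢ/(AᵢEᵢ) = 575/(2500×117×10³) + 875/(1600×109×10³) + 875/(245×100×10³) = 4.27×10⁻⁵ mm/N.
P = 3.058 / 4.27×10⁻⁵ = 71610 N = 71.61 kN, compressive.
For the titanium alloy segment, free thermal change = 9.1×10⁻⁶×80×575 = 0.4186 mm and elastic change from P = 71610×575/(2500×117×10³) = 0.1408 mm; these oppose, so the net change is 0.278 mm (segment lengthens).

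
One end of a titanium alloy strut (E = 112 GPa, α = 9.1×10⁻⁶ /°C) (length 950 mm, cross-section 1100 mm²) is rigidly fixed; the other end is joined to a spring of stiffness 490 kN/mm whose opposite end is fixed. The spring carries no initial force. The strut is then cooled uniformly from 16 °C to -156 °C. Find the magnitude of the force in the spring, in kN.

The unrestrained thermal change is αΔT L = 9.1×10⁻⁶ × 172 × 950 = 1.487 mm.
Let P be the tensile force in the spring. The strut extends elastically by PL/(AE) and the spring stretches by P/k; together these equal δ_free.
P [ L/(AE) + 1/k ] = δ_free → P [ 950/(1100×112×10³) + 1/(490×10³) ] = 1.487.
P = 1.487 / 9.752×10⁻⁶ = 152500 N.

P ≈ 152 kN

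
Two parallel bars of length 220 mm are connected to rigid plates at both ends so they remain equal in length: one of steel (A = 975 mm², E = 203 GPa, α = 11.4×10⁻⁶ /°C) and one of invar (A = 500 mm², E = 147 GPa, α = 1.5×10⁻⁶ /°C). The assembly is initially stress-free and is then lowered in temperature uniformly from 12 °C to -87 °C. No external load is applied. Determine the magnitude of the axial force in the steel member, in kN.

Both members must finish at the same length. With the larger α, the steel tends to over-contract; the plates restrain it, putting the steel in tension and the invar in compression. With no external load the two internal forces are equal and opposite, magnitude P.
Equating the net (thermal + elastic) strains gives |α₁ − α₂|·ΔT = P·[1/(A₁E₁) + 1/(A₂E₂)].
|α₁ − α₂|·ΔT = 9.9×10⁻⁶ × 99 = 0.0009801.
1/(A₁E₁) + 1/(A₂E₂) = 1/(975×203×10³) + 1/(500×147×10³) = 1.866×10⁻⁸ N⁻¹.
So P = 0.0009801 / 1.866×10⁻⁸ = 52.53 kN.

P ≈ 52.5 kN (tensile in the steel)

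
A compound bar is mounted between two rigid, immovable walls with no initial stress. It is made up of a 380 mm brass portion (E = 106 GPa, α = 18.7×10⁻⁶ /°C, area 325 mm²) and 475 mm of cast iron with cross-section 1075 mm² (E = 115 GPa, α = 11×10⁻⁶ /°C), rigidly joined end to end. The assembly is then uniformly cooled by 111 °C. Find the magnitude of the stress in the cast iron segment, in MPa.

Free thermal contraction of the whole bar: Σ αᵢΔT Lᵢ = 18.7×10⁻⁶×111×380 + 11×10⁻⁶×111×475 = 1.369 mm.
The rigid supports impose zero overall length change; the single axial force P common to all segments must satisfy P Σ Lᵢ/(AᵢEᵢ) = δ_free.
The series flexibility is Σ Lᵢ/(AᵢEᵢ) = 380/(325×106×10³) + 475/(1075×115×10³) = 1.487×10⁻⁵ mm/N.
P = 1.369 / 1.487×10⁻⁵ = 92030 N = 92.03 kN, tensile.
σ_{cast iron} = P / A = 92030 / 1075 = 85.61 MPa.

σ ≈ 85.6 MPa (tensile)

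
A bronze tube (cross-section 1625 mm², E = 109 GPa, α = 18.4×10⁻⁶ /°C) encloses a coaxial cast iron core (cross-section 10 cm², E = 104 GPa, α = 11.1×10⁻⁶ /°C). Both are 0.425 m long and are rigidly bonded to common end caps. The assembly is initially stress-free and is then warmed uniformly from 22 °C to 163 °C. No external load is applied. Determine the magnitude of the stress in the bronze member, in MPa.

Equilibrium of a rigid end plate with no external load gives equal and opposite internal forces ±P in the two members. Since α_{bronze} > α_{cast iron}, heating drives the bronze into compression and the cast iron into tension.
Setting the final lengths equal and cancelling L: (α₁ − α₂)ΔT = P/(A₁E₁) + P/(A₂E₂).
|α₁ − α₂|·ΔT = 7.3×10⁻⁶ × 141 = 0.001029.
1/(A₁E₁) + 1/(A₂E₂) = 1/(1625×109×10³) + 1/(1000×104×10³) = 1.526×10⁻⁸ N⁻¹.
P = 0.001029 / 1.526×10⁻⁸ = 67450 N = 67.45 kN.
σ_{bronze} = P/A₁ = 67450/1625 = 41.51 MPa, compressive.

σ ≈ 41.5 MPa (compressive)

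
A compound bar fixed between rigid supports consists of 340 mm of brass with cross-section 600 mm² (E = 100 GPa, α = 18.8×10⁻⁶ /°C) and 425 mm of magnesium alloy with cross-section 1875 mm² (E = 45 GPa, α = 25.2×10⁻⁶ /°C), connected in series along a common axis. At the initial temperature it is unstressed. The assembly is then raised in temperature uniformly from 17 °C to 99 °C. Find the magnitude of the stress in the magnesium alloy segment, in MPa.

σ ≈ 69.9 MPa (compressive)

With the walls removed the bar would change length by δ_free = Σ αᵢΔT Lᵢ = 18.8×10⁻⁶×82×340 + 25.2×10⁻⁶×82×425 = 1.402 mm.
Since the ends are fixed, an axial force P builds up, equal in every segment, with P · Σ Lᵢ/(AᵢEᵢ) = δ_free.
The series flexibility is Σ Lᵢ/(AᵢEᵢ) = 340/(600×100×10³) + 425/(1875×45×10³) = 1.07×10⁻⁵ mm/N.
Hence P = δ_free / Σ(L/AE) = 1.402/1.07×10⁻⁵ = 131 kN (compressive).
σ_{magnesium alloy} = P / A = 131000 / 1875 = 69.88 MPa.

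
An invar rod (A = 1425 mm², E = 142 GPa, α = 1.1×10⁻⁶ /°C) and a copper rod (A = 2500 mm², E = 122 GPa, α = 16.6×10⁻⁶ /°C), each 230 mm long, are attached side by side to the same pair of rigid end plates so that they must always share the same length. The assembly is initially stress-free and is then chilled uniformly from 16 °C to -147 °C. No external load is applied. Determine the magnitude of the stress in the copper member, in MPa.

σ ≈ 123 MPa (tensile)

Equilibrium of a rigid end plate with no external load gives equal and opposite internal forces ±P in the two members. Since α_{copper} > α_{invar}, cooling drives the copper into tension and the invar into compression.
Compatibility of the two members (thermal + elastic change equal): (α₁ − α₂)ΔT = P·[1/(A₁E₁) + 1/(A₂E₂)].
|α₁ − α₂|·ΔT = 15.5×10⁻⁶ × 163 = 0.002527.
1/(A₁E₁) + 1/(A₂E₂) = 1/(1425×142×10³) + 1/(2500×122×10³) = 8.221×10⁻⁹ N⁻¹.
So P = 0.002527 / 8.221×10⁻⁹ = 307.3 kN.
σ_{copper} = P/A₂ = 307300/2500 = 122.9 MPa, tensile.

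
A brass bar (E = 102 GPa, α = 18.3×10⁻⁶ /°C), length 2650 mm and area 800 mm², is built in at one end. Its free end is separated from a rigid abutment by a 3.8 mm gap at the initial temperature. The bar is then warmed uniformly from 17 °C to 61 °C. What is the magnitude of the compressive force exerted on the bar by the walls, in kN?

Unrestrained expansion: δ_free = αΔT L = 18.3×10⁻⁶ × 44 × 2650 = 2.134 mm.
Since δ_free = 2.13 mm is less than the 3.8 mm gap, the bar never touches the wall. No axial force develops.

P ≈ 0 kN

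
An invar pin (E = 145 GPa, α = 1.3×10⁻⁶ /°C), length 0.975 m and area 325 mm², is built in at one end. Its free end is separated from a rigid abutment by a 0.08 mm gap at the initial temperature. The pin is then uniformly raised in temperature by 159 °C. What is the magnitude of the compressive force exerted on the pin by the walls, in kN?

P ≈ 5.87 kN

Unrestrained expansion: δ_free = αΔT L = 1.3×10⁻⁶ × 159 × 975 = 0.2015 mm.
The gap closes (δ_free > 0.08 mm) and the wall then resists a further 0.2015 − 0.08 = 0.1215 mm of expansion.
Compatibility: PL/(AE) = 0.1215 mm, so σ = P/A = E × (0.1215/975) = 18.07 MPa.
P = σA = 18.07 × 325 = 5.874 kN.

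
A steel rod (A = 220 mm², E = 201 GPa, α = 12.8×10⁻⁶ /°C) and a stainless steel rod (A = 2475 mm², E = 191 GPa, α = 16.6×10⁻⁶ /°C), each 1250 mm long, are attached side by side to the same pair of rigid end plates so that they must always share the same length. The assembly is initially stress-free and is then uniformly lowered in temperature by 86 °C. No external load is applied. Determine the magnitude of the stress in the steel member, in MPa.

σ ≈ 60.1 MPa (compressive)

The stainless steel has the larger α, so on cooling it would change length more than the steel if both were free. The rigid plates force a common final length, so the stainless steel is put into tension and the steel into compression, with equal and opposite forces P (no external load).
Compatibility of the two members (thermal + elastic change equal): (α₁ − α₂)ΔT = P·[1/(A₁E₁) + 1/(A₂E₂)].
|α₁ − α₂|·ΔT = 3.8×10⁻⁶ × 86 = 0.0003268.
1/(A₁E₁) + 1/(A₂E₂) = 1/(220×201×10³) + 1/(2475×191×10³) = 2.473×10⁻⁸ N⁻¹.
So P = 0.0003268 / 2.473×10⁻⁸ = 13.21 kN.
σ_{steel} = P/A₁ = 13210/220 = 60.07 MPa, compressive.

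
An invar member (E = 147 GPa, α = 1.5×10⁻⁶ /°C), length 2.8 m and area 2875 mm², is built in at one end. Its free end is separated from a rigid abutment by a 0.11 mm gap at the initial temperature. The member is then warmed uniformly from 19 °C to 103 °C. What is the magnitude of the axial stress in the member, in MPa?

σ ≈ 12.7 MPa (compressive)

Free thermal elongation = αΔT L = 1.5×10⁻⁶ × 84 × 2800 = 0.3528 mm.
This exceeds the 0.11 mm gap, so the wall pushes back. The portion of expansion that must be recovered elastically is δ_free − gap = 0.3528 − 0.11 = 0.2428 mm.
That suppressed elongation corresponds to σ = E·Δ/L = 147×10³ × 0.2428/2800 = 12.75 MPa.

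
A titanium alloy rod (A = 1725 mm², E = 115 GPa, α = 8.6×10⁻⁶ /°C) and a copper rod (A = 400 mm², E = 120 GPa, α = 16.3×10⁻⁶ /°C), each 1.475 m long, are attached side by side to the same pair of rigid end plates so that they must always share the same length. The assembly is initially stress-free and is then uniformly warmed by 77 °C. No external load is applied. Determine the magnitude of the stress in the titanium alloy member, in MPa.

The copper has the larger α, so on heating it would change length more than the titanium alloy if both were free. The rigid plates force a common final length, so the copper is put into compression and the titanium alloy into tension, with equal and opposite forces P (no external load).
Setting the final lengths equal and cancelling L: (α₁ − α₂)ΔT = P/(A₁E₁) + P/(A₂E₂).
|α₁ − α₂|·ΔT = 7.7×10⁻⁶ × 77 = 0.0005929.
1/(A₁E₁) + 1/(A₂E₂) = 1/(1725×115×10³) + 1/(400×120×10³) = 2.587×10⁻⁸ N⁻¹.
So P = 0.0005929 / 2.587×10⁻⁸ = 22.91 kN.
σ_{titanium alloy} = P/A₁ = 22910/1725 = 13.28 MPa, tensile.

σ ≈ 13.3 MPa (tensile)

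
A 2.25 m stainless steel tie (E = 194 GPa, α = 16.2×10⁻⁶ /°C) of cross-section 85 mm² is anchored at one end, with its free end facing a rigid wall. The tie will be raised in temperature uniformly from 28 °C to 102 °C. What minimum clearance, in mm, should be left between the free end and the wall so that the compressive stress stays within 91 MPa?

With no wall the tie would lengthen by αΔT L = 16.2×10⁻⁶ × 74 × 2250 = 2.697 mm.
At the allowable stress the elastic shortening the wall may impose is σL/E = 91 × 2250 / (194×10³) = 1.055 mm.
So the gap has to take up the difference, g_min = δ_free − σL/E = 2.697 − 1.055 = 1.642 mm.

g ≈ 1.64 mm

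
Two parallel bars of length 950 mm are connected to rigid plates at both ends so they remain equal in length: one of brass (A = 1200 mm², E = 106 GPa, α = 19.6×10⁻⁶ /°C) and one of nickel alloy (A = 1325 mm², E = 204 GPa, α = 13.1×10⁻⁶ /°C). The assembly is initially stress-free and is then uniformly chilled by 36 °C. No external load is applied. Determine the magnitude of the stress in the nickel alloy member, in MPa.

Equilibrium of a rigid end plate with no external load gives equal and opposite internal forces ±P in the two members. Since α_{brass} > α_{nickel alloy}, cooling drives the brass into tension and the nickel alloy into compression.
Equating the net (thermal + elastic) strains gives |α₁ − α₂|·ΔT = P·[1/(A₁E₁) + 1/(A₂E₂)].
|α₁ − α₂|·ΔT = 6.5×10⁻⁶ × 36 = 0.000234.
1/(A₁E₁) + 1/(A₂E₂) = 1/(1200×106×10³) + 1/(1325×204×10³) = 1.156×10⁻⁸ N⁻¹.
So P = 0.000234 / 1.156×10⁻⁸ = 20.24 kN.
σ_{nickel alloy} = P/A₂ = 20240/1325 = 15.28 MPa, compressive.

σ ≈ 15.3 MPa (compressive)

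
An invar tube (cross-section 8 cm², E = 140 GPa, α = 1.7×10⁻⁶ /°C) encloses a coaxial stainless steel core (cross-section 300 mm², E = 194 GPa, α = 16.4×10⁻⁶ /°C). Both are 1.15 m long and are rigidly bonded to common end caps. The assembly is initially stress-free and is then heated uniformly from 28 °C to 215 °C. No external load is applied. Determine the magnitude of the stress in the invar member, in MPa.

The stainless steel has the larger α, so on heating it would change length more than the invar if both were free. The rigid plates force a common final length, so the stainless steel is put into compression and the invar into tension, with equal and opposite forces P (no external load).
Compatibility of the two members (thermal + elastic change equal): (α₁ − α₂)ΔT = P·[1/(A₁E₁) + 1/(A₂E₂)].
|α₁ − α₂|·ΔT = 14.7×10⁻⁶ × 187 = 0.002749.
1/(A₁E₁) + 1/(A₂E₂) = 1/(800×140×10³) + 1/(300×194×10³) = 2.611×10⁻⁸ N⁻¹.
So P = 0.002749 / 2.611×10⁻⁸ = 105.3 kN.
σ_{invar} = P/A₁ = 105300/800 = 131.6 MPa, tensile.

σ ≈ 132 MPa (tensile)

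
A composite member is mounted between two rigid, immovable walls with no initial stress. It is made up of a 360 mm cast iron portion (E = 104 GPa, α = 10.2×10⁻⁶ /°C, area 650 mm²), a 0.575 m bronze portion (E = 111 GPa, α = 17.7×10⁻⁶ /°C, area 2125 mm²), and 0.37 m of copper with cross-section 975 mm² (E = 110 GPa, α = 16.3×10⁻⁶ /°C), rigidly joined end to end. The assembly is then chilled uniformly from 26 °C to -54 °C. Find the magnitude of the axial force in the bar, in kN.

Free thermal contraction of the whole bar: Σ αᵢΔT Lᵢ = 10.2×10⁻⁶×80×360 + 17.7×10⁻⁶×80×575 + 16.3×10⁻⁶×80×370 = 1.59 mm.
Since the ends are fixed, an axial force P builds up, equal in every segment, with P · Σ Lᵢ/(AᵢEᵢ) = δ_free.
The series flexibility is Σ Lᵢ/(AᵢEᵢ) = 360/(650×104×10³) + 575/(2125×111×10³) + 370/(975×110×10³) = 1.121×10⁻⁵ mm/N.
P = 1.59 / 1.121×10⁻⁵ = 141800 N = 141.8 kN, tensile.

P ≈ 142 kN (tensile)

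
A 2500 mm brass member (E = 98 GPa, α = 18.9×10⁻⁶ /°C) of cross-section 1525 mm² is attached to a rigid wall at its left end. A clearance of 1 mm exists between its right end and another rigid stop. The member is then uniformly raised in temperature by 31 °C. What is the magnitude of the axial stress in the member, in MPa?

If the wall were absent the member would grow by αΔT L = 18.9×10⁻⁶ × 31 × 2500 = 1.465 mm.
This exceeds the 1 mm gap, so the wall pushes back. The portion of expansion that must be recovered elastically is δ_free − gap = 1.465 − 1 = 0.4647 mm.
So σ = E(δ_free − g)/L = 98×10³ × 0.4647/2500 = 18.22 MPa.

σ ≈ 18.2 MPa (compressive)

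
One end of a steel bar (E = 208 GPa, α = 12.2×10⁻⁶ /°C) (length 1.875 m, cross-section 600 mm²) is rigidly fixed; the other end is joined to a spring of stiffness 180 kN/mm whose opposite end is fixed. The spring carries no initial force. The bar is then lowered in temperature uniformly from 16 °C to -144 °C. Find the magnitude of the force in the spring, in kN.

P ≈ 178 kN

If the spring were absent the bar would shorten by αΔT L = 12.2×10⁻⁶ × 160 × 1875 = 3.66 mm.
Let P be the tensile force in the spring. The bar extends elastically by PL/(AE) and the spring stretches by P/k; together these equal δ_free.
P [ L/(AE) + 1/k ] = δ_free → P [ 1875/(600×208×10³) + 1/(180×10³) ] = 3.66.
P = 3.66 / 2.058×10⁻⁵ = 177800 N.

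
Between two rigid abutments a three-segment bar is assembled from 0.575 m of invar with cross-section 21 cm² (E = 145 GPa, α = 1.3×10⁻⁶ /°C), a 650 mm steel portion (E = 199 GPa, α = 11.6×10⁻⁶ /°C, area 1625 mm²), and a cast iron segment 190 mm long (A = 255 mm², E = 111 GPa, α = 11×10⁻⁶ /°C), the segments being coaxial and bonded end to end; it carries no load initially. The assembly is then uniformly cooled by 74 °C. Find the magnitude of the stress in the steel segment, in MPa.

With the walls removed the bar would change length by δ_free = Σ αᵢΔT Lᵢ = 1.3×10⁻⁶×74×575 + 11.6×10⁻⁶×74×650 + 11×10⁻⁶×74×190 = 0.7679 mm.
The walls prevent any net length change, so an axial force P (same in every segment) develops. Compatibility: P · Σ Lᵢ/(AᵢEᵢ) = δ_free.
The series flexibility is Σ Lᵢ/(AᵢEᵢ) = 575/(2100×145×10³) + 650/(1625×199×10³) + 190/(255×111×10³) = 1.061×10⁻⁵ mm/N.
So P = 0.7679 / 1.061×10⁻⁵ = 72.37 kN, tensile.
σ_{steel} = P / A = 72370 / 1625 = 44.54 MPa.

σ ≈ 44.5 MPa (tensile)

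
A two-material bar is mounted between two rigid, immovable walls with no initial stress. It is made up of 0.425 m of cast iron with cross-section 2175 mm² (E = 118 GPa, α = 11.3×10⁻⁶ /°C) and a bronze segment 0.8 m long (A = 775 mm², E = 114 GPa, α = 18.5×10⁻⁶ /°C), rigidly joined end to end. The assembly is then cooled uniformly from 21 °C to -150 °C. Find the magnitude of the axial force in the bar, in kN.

P ≈ 313 kN (tensile)

With the walls removed the bar would change length by δ_free = Σ αᵢΔT Lᵢ = 11.3×10⁻⁶×171×425 + 18.5×10⁻⁶×171×800 = 3.352 mm.
The walls prevent any net length change, so an axial force P (same in every segment) develops. Compatibility: P · Σ Lᵢ/(AᵢEᵢ) = δ_free.
Σ Lᵢ/(AᵢEᵢ) = 425/(2175×118×10³) + 800/(775×114×10³) = 1.071×10⁻⁵ mm/N.
P = 3.352 / 1.071×10⁻⁵ = 313000 N = 313 kN, tensile.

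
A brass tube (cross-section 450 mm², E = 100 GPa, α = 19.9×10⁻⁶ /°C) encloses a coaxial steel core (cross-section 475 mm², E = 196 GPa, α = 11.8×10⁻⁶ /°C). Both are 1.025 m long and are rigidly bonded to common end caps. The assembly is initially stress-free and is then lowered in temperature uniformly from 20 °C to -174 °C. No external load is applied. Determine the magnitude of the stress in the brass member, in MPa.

The brass has the larger α, so on cooling it would change length more than the steel if both were free. The rigid plates force a common final length, so the brass is put into tension and the steel into compression, with equal and opposite forces P (no external load).
Setting the final lengths equal and cancelling L: (α₁ − α₂)ΔT = P/(A₁E₁) + P/(A₂E₂).
|α₁ − α₂|·ΔT = 8.1×10⁻⁶ × 194 = 0.001571.
1/(A₁E₁) + 1/(A₂E₂) = 1/(450×100×10³) + 1/(475×196×10³) = 3.296×10⁻⁸ N⁻¹.
So P = 0.001571 / 3.296×10⁻⁸ = 47.67 kN.
σ_{brass} = P/A₁ = 47670/450 = 105.9 MPa, tensile.

σ ≈ 106 MPa (tensile)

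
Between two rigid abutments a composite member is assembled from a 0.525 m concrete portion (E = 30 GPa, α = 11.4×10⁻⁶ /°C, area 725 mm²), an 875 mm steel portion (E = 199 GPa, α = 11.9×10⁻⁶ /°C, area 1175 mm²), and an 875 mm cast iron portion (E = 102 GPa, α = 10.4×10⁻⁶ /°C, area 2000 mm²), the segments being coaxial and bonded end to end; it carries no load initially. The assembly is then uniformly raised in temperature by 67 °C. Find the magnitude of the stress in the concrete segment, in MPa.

If the supports were absent, the total length change would be Σ αᵢΔT Lᵢ = 11.4×10⁻⁶×67×525 + 11.9×10⁻⁶×67×875 + 10.4×10⁻⁶×67×875 = 1.708 mm.
The rigid supports impose zero overall length change; the single axial force P common to all segments must satisfy P Σ Lᵢ/(AᵢEᵢ) = δ_free.
Σ Lᵢ/(AᵢEᵢ) = 525/(725×30×10³) + 875/(1175×199×10³) + 875/(2000×102×10³) = 3.217×10⁻⁵ mm/N.
P = 1.708 / 3.217×10⁻⁵ = 53100 N = 53.1 kN, compressive.
σ_{concrete} = P / A = 53100 / 725 = 73.25 MPa.

σ ≈ 73.2 MPa (compressive)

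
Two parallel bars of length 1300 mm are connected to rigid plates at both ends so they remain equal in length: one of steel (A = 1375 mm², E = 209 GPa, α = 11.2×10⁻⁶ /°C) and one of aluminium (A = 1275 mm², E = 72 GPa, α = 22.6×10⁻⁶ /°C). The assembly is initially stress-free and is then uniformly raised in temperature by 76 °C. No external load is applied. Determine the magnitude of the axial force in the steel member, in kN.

Both members must finish at the same length. With the larger α, the aluminium tends to over-expand; the plates restrain it, putting the aluminium in compression and the steel in tension. With no external load the two internal forces are equal and opposite, magnitude P.
Setting the final lengths equal and cancelling L: (α₁ − α₂)ΔT = P/(A₁E₁) + P/(A₂E₂).
|α₁ − α₂|·ΔT = 11.4×10⁻⁶ × 76 = 0.0008664.
1/(A₁E₁) + 1/(A₂E₂) = 1/(1375×209×10³) + 1/(1275×72×10³) = 1.437×10⁻⁸ N⁻¹.
So P = 0.0008664 / 1.437×10⁻⁸ = 60.28 kN.

P ≈ 60.3 kN (tensile in the steel)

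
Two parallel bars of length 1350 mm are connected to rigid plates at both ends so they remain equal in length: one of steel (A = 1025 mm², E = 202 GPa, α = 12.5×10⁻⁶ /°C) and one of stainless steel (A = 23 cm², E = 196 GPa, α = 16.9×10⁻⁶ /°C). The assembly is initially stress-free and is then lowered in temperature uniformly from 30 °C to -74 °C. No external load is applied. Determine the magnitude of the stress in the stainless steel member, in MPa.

Equilibrium of a rigid end plate with no external load gives equal and opposite internal forces ±P in the two members. Since α_{stainless steel} > α_{steel}, cooling drives the stainless steel into tension and the steel into compression.
Compatibility of the two members (thermal + elastic change equal): (α₁ − α₂)ΔT = P·[1/(A₁E₁) + 1/(A₂E₂)].
|α₁ − α₂|·ΔT = 4.4×10⁻⁶ × 104 = 0.0004576.
1/(A₁E₁) + 1/(A₂E₂) = 1/(1025×202×10³) + 1/(2300×196×10³) = 7.048×10⁻⁹ N⁻¹.
P = 0.0004576 / 7.048×10⁻⁹ = 64930 N = 64.93 kN.
σ_{stainless steel} = P/A₂ = 64930/2300 = 28.23 MPa, tensile.

σ ≈ 28.2 MPa (tensile)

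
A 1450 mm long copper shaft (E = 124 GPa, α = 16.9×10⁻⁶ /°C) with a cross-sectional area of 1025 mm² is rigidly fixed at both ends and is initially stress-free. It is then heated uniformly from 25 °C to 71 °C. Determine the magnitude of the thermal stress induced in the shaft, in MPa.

σ ≈ 96.4 MPa (compressive)

With length fixed, the mechanical strain must cancel the thermal strain αΔT = 16.9×10⁻⁶ × 46 = 777.4×10⁻⁶.
Hence σ = E·αΔT = 124×10³ × 777.4×10⁻⁶ = 96.4 MPa, compressive.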